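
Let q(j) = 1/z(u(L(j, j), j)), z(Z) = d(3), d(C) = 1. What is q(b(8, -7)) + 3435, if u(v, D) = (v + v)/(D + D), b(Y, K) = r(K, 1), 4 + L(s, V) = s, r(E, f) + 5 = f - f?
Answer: 3436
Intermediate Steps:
r(E, f) = -5 (r(E, f) = -5 + (f - f) = -5 + 0 = -5)
L(s, V) = -4 + s
b(Y, K) = -5
u(v, D) = v/D (u(v, D) = (2*v)/((2*D)) = (2*v)*(1/(2*D)) = v/D)
z(Z) = 1
q(j) = 1 (q(j) = 1/1 = 1)
q(b(8, -7)) + 3435 = 1 + 3435 = 3436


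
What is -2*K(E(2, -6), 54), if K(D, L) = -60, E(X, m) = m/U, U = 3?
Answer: 120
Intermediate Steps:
E(X, m) = m/3
-2*K(E(2, -6), 54) = -2*(-60) = 120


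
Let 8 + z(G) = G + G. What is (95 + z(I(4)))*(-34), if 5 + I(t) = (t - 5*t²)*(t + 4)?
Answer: 38726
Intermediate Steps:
I(t) = -5 + (4 + t)*(t - 5*t²) (I(t) = -5 + (t - 5*t²)*(t + 4) = -5 + (t - 5*t²)*(4 + t) = -5 + (4 + t)*(t - 5*t²))
z(G) = -8 + 2*G (z(G) = -8 + (G + G) = -8 + 2*G)
(95 + z(I(4)))*(-34) = (95 + (-8 + 2*(-5 - 19*4² - 5*4³ + 4*4)))*(-34) = (95 + (-8 + 2*(-5 - 19*16 - 5*64 + 16)))*(-34) = (95 + (-8 + 2*(-5 - 304 - 320 + 16)))*(-34) = (95 + (-8 + 2*(-613)))*(-34) = (95 + (-8 - 1226))*(-34) = (95 - 1234)*(-34) = -1139*(-34) = 38726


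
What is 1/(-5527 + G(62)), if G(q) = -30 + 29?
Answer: -1/5528 ≈ -0.00018090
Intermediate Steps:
G(q) = -1
1/(-5527 + G(62)) = 1/(-5527 - 1) = 1/(-5528) = -1/5528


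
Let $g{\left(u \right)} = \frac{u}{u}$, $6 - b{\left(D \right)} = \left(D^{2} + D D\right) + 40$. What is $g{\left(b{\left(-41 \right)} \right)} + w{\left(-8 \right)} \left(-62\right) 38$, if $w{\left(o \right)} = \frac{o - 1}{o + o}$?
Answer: $- \frac{5297}{4} \approx -1324.3$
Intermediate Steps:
$w{\left(o \right)} = \frac{-1 + o}{2 o}$
$b{\left(D \right)} = -34 - 2 D^{2}$ ($b{\left(D \right)} = 6 - \left(\left(D^{2} + D D\right) + 40\right) = 6 - \left(\left(D^{2} + D^{2}\right) + 40\right) = 6 - \left(2 D^{2} + 40\right) = 6 - \left(40 + 2 D^{2}\right) = -34 - 2 D^{2}$)
$g{\left(u \right)} = 1$
$g{\left(b{\left(-41 \right)} \right)} + w{\left(-8 \right)} \left(-62\right) 38 = 1 + \frac{-1 - 8}{2 \left(-8\right)} \left(-62\right) 38 = 1 + \frac{1}{2} \left(- \frac{1}{8}\right) \left(-9\right) \left(-62\right) 38 = 1 + \frac{9}{16} \left(-62\right) 38 = 1 - \frac{5301}{4} = - \frac{5297}{4}$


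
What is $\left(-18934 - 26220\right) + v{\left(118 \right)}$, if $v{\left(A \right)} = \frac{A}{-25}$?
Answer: $- \frac{1128968}{25} \approx -45159.0$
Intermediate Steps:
$v{\left(A \right)} = - \frac{A}{25}$ ($v{\left(A \right)} = A \left(- \frac{1}{25}\right) = - \frac{A}{25}$)
$\left(-18934 - 26220\right) + v{\left(118 \right)} = \left(-18934 - 26220\right) - \frac{118}{25} = -45154 - \frac{118}{25} = - \frac{1128968}{25}$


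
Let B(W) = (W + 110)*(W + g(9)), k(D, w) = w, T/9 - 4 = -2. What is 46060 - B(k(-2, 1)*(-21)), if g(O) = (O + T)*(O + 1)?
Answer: 23899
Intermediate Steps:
T = 18 (T = 36 + 9*(-2) = 36 - 18 = 18)
g(O) = (1 + O)*(18 + O) (g(O) = (O + 18)*(O + 1) = (18 + O)*(1 + O) = (1 + O)*(18 + O))
B(W) = (110 + W)*(270 + W) (B(W) = (W + 110)*(W + (18 + 9² + 19*9)) = (110 + W)*(W + (18 + 81 + 171)) = (110 + W)*(W + 270) = (110 + W)*(270 + W))
46060 - B(k(-2, 1)*(-21)) = 46060 - (29700 + (1*(-21))² + 380*(1*(-21))) = 46060 - (29700 + (-21)² + 380*(-21)) = 46060 - (29700 + 441 - 7980) = 46060 - 1*22161 = 46060 - 22161 = 23899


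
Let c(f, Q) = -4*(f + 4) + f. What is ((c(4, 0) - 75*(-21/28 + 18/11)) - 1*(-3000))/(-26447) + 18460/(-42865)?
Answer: -5392260295/9976125764 ≈ -0.54052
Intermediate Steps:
c(f, Q) = -16 - 3*f (c(f, Q) = -4*(4 + f) + f = (-16 - 4*f) + f = -16 - 3*f)
((c(4, 0) - 75*(-21/28 + 18/11)) - 1*(-3000))/(-26447) + 18460/(-42865) = (((-16 - 3*4) - 75*(-21/28 + 18/11)) - 1*(-3000))/(-26447) + 18460/(-42865) = (((-16 - 12) - 75*(-21*1/28 + 18*(1/11))) + 3000)*(-1/26447) + 18460*(-1/42865) = ((-28 - 75*(-3/4 + 18/11)) + 3000)*(-1/26447) - 3692/8573 = ((-28 - 75*39/44) + 3000)*(-1/26447) - 3692/8573 = ((-28 - 2925/44) + 3000)*(-1/26447) - 3692/8573 = (-4157/44 + 3000)*(-1/26447) - 3692/8573 = (127843/44)*(-1/26447) - 3692/8573 = -127843/1163668 - 3692/8573 = -5392260295/9976125764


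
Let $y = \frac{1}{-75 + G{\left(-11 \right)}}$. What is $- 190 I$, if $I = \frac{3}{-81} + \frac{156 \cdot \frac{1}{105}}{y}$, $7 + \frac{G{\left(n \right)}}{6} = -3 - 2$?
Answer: $\frac{1120582}{27} \approx 41503.0$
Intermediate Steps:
$G{\left(n \right)} = -72$ ($G{\left(n \right)} = -42 + 6 \left(-3 - 2\right) = -42 + 6 \left(-5\right) = -42 - 30 = -72$)
$y = - \frac{1}{147}$ ($y = \frac{1}{-75 - 72} = \frac{1}{-147} = - \frac{1}{147} \approx -0.0068027$)
$I = - \frac{29489}{135}$ ($I = \frac{3}{-81} + \frac{156 \cdot \frac{1}{105}}{- \frac{1}{147}} = 3 \left(- \frac{1}{81}\right) + 156 \cdot \frac{1}{105} \left(-147\right) = - \frac{1}{27} + \frac{52}{35} \left(-147\right) = - \frac{1}{27} - \frac{1092}{5} = - \frac{29489}{135} \approx -218.44$)
$- 190 I = \left(-190\right) \left(- \frac{29489}{135}\right) = \frac{1120582}{27}$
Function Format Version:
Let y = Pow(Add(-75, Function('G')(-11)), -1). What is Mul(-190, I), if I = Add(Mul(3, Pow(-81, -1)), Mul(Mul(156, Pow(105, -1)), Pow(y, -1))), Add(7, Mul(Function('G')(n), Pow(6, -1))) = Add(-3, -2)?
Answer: Rational(1120582, 27) ≈ 41503.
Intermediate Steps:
Function('G')(n) = -72 (Function('G')(n) = Add(-42, Mul(6, Add(-3, -2))) = Add(-42, Mul(6, -5)) = Add(-42, -30) = -72)
y = Rational(-1, 147) (y = Pow(Add(-75, -72), -1) = Pow(-147, -1) = Rational(-1, 147) ≈ -0.0068027)
I = Rational(-29489, 135) (I = Add(Mul(3, Pow(-81, -1)), Mul(Mul(156, Pow(105, -1)), Pow(Rational(-1, 147), -1))) = Add(Mul(3, Rational(-1, 81)), Mul(Mul(156, Rational(1, 105)), -147)) = Add(Rational(-1, 27), Mul(Rational(52, 35), -147)) = Add(Rational(-1, 27), Rational(-1092, 5)) = Rational(-29489, 135) ≈ -218.44)
Mul(-190, I) = Mul(-190, Rational(-29489, 135)) = Rational(1120582, 27)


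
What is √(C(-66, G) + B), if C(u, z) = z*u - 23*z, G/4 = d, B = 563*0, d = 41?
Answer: 2*I*√3649 ≈ 120.81*I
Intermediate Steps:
B = 0
G = 164 (G = 4*41 = 164)
C(u, z) = -23*z + u*z (C(u, z) = u*z - 23*z = -23*z + u*z)
√(C(-66, G) + B) = √(164*(-23 - 66) + 0) = √(164*(-89) + 0) = √(-14596 + 0) = √(-14596) = 2*I*√3649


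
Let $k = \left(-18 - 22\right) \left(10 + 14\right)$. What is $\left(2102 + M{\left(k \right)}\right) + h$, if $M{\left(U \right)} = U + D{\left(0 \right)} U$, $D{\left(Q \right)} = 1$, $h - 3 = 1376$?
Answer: $1561$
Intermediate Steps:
$h = 1379$ ($h = 3 + 1376 = 1379$)
$k = -960$ ($k = \left(-40\right) 24 = -960$)
$M{\left(U \right)} = 2 U$ ($M{\left(U \right)} = U + 1 U = U + U = 2 U$)
$\left(2102 + M{\left(k \right)}\right) + h = \left(2102 + 2 \left(-960\right)\right) + 1379 = \left(2102 - 1920\right) + 1379 = 182 + 1379 = 1561$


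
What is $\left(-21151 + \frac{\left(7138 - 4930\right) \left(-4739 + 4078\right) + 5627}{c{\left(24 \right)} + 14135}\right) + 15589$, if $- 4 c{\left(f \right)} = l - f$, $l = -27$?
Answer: $- \frac{320574586}{56591} \approx -5664.8$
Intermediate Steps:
$c{\left(f \right)} = \frac{27}{4} + \frac{f}{4}$ ($c{\left(f \right)} = - \frac{-27 - f}{4} = \frac{27}{4} + \frac{f}{4}$)
$\left(-21151 + \frac{\left(7138 - 4930\right) \left(-4739 + 4078\right) + 5627}{c{\left(24 \right)} + 14135}\right) + 15589 = \left(-21151 + \frac{\left(7138 - 4930\right) \left(-4739 + 4078\right) + 5627}{\left(\frac{27}{4} + \frac{1}{4} \cdot 24\right) + 14135}\right) + 15589 = \left(-21151 + \frac{2208 \left(-661\right) + 5627}{\left(\frac{27}{4} + 6\right) + 14135}\right) + 15589 = \left(-21151 + \frac{-1459488 + 5627}{\frac{51}{4} + 14135}\right) + 15589 = \left(-21151 - \frac{1453861}{\frac{56591}{4}}\right) + 15589 = \left(-21151 - \frac{5815444}{56591}\right) + 15589 = - \frac{1202771685}{56591} + 15589 = - \frac{320574586}{56591}$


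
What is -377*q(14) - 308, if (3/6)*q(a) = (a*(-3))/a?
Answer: 1954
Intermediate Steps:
q(a) = -6 (q(a) = 2*((a*(-3))/a) = 2*((-3*a)/a) = 2*(-3) = -6)
-377*q(14) - 308 = -377*(-6) - 308 = 2262 - 308 = 1954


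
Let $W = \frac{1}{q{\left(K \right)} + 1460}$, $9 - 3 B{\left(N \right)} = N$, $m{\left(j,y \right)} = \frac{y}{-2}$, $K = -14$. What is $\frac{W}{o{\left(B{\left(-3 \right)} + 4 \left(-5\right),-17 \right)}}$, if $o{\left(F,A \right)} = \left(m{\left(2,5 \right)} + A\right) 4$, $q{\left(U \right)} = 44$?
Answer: $- \frac{1}{117312} \approx -8.5243 \cdot 10^{-6}$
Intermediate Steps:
$m{\left(j,y \right)} = - \frac{y}{2}$ ($m{\left(j,y \right)} = y \left(- \frac{1}{2}\right) = - \frac{y}{2}$)
$B{\left(N \right)} = 3 - \frac{N}{3}$
$o{\left(F,A \right)} = -10 + 4 A$ ($o{\left(F,A \right)} = \left(\left(- \frac{1}{2}\right) 5 + A\right) 4 = \left(- \frac{5}{2} + A\right) 4 = -10 + 4 A$)
$W = \frac{1}{1504}$ ($W = \frac{1}{44 + 1460} = \frac{1}{1504} \approx 0.00066489$)
$\frac{W}{o{\left(B{\left(-3 \right)} + 4 \left(-5\right),-17 \right)}} = \frac{1}{1504 \left(-10 + 4 \left(-17\right)\right)} = \frac{1}{1504 \left(-10 - 68\right)} = \frac{1}{1504 \left(-78\right)} = \frac{1}{1504} \left(- \frac{1}{78}\right) = - \frac{1}{117312}$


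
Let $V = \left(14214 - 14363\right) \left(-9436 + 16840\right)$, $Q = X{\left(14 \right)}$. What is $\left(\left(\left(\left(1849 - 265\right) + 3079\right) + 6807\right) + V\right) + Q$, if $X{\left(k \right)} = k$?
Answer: $-1091712$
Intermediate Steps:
$Q = 14$
$V = -1103196$ ($V = \left(-149\right) 7404 = -1103196$)
$\left(\left(\left(\left(1849 - 265\right) + 3079\right) + 6807\right) + V\right) + Q = \left(\left(\left(\left(1849 - 265\right) + 3079\right) + 6807\right) - 1103196\right) + 14 = \left(\left(\left(1584 + 3079\right) + 6807\right) - 1103196\right) + 14 = \left(\left(4663 + 6807\right) - 1103196\right) + 14 = \left(11470 - 1103196\right) + 14 = -1091726 + 14 = -1091712$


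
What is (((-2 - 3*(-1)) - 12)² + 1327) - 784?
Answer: 664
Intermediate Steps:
(((-2 - 3*(-1)) - 12)² + 1327) - 784 = (((-2 + 3) - 12)² + 1327) - 784 = ((1 - 12)² + 1327) - 784 = ((-11)² + 1327) - 784 = (121 + 1327) - 784 = 1448 - 784 = 664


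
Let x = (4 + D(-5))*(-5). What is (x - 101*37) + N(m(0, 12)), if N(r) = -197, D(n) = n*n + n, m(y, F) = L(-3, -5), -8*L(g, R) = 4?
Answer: -4054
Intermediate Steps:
L(g, R) = -½ (L(g, R) = -⅛*4 = -½)
m(y, F) = -½
D(n) = n + n² (D(n) = n² + n = n + n²)
x = -120 (x = (4 - 5*(1 - 5))*(-5) = (4 - 5*(-4))*(-5) = (4 + 20)*(-5) = 24*(-5) = -120)
(x - 101*37) + N(m(0, 12)) = (-120 - 101*37) - 197 = (-120 - 3737) - 197 = -3857 - 197 = -4054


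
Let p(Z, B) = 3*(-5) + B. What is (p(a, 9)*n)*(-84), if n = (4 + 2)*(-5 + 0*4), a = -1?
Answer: -15120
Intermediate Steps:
n = -30 (n = 6*(-5 + 0) = 6*(-5) = -30)
p(Z, B) = -15 + B
(p(a, 9)*n)*(-84) = ((-15 + 9)*(-30))*(-84) = -6*(-30)*(-84) = 180*(-84) = -15120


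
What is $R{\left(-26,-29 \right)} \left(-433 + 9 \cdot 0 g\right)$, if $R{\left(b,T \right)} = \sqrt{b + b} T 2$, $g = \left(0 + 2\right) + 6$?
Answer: $50228 i \sqrt{13} \approx 1.811 \cdot 10^{5} i$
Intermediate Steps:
$g = 8$ ($g = 2 + 6 = 8$)
$R{\left(b,T \right)} = 2 T \sqrt{2} \sqrt{b}$ ($R{\left(b,T \right)} = \sqrt{2 b} T 2 = \sqrt{2} \sqrt{b} T 2 = T \sqrt{2} \sqrt{b} 2 = 2 T \sqrt{2} \sqrt{b}$)
$R{\left(-26,-29 \right)} \left(-433 + 9 \cdot 0 g\right) = 2 \left(-29\right) \sqrt{2} \sqrt{-26} \left(-433 + 9 \cdot 0 \cdot 8\right) = 2 \left(-29\right) \sqrt{2} i \sqrt{26} \left(-433 + 0 \cdot 8\right) = - 116 i \sqrt{13} \left(-433 + 0\right) = - 116 i \sqrt{13} \left(-433\right) = 50228 i \sqrt{13}$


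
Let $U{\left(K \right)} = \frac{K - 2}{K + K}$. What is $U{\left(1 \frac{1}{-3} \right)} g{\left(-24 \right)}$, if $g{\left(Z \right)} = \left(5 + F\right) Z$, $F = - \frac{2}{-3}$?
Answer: $-476$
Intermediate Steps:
$F = \frac{2}{3}$ ($F = \left(-2\right) \left(- \frac{1}{3}\right) = \frac{2}{3} \approx 0.66667$)
$U{\left(K \right)} = \frac{-2 + K}{2 K}$
$g{\left(Z \right)} = \frac{17 Z}{3}$ ($g{\left(Z \right)} = \left(5 + \frac{2}{3}\right) Z = \frac{17 Z}{3}$)
$U{\left(1 \frac{1}{-3} \right)} g{\left(-24 \right)} = \frac{-2 + 1 \frac{1}{-3}}{2 \cdot 1 \frac{1}{-3}} \cdot \frac{17}{3} \left(-24\right) = \frac{-2 + 1 \left(- \frac{1}{3}\right)}{2 \cdot 1 \left(- \frac{1}{3}\right)} \left(-136\right) = \frac{-2 - \frac{1}{3}}{2 \left(- \frac{1}{3}\right)} \left(-136\right) = \frac{1}{2} \left(-3\right) \left(- \frac{7}{3}\right) \left(-136\right) = \frac{7}{2} \left(-136\right) = -476$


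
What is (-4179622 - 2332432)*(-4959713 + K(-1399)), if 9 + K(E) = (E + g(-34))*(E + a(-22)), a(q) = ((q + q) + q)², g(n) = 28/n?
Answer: 59253180495186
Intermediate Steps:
a(q) = 9*q² (a(q) = (2*q + q)² = (3*q)² = 9*q²)
K(E) = -9 + (4356 + E)*(-14/17 + E) (K(E) = -9 + (E + 28/(-34))*(E + 9*(-22)²) = -9 + (E + 28*(-1/34))*(E + 9*484) = -9 + (E - 14/17)*(E + 4356) = -9 + (-14/17 + E)*(4356 + E) = -9 + (4356 + E)*(-14/17 + E))
(-4179622 - 2332432)*(-4959713 + K(-1399)) = (-4179622 - 2332432)*(-4959713 + (-61137/17 + (-1399)² + (74038/17)*(-1399))) = -6512054*(-4959713 + (-61137/17 + 1957201 - 103579162/17)) = -6512054*(-4959713 - 70367882/17) = -6512054*(-154683003/17) = 59253180495186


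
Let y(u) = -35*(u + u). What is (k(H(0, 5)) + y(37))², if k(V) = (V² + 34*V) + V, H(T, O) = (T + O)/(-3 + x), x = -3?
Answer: 8885890225/1296 ≈ 6.8564e+6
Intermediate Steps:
y(u) = -70*u
H(T, O) = -O/6 - T/6 (H(T, O) = (T + O)/(-3 - 3) = (O + T)/(-6) = (O + T)*(-⅙) = -O/6 - T/6)
k(V) = V² + 35*V
(k(H(0, 5)) + y(37))² = ((-⅙*5 - ⅙*0)*(35 + (-⅙*5 - ⅙*0)) - 70*37)² = ((-⅚ + 0)*(35 + (-⅚ + 0)) - 2590)² = (-5*(35 - ⅚)/6 - 2590)² = (-⅚*205/6 - 2590)² = (-1025/36 - 2590)² = (-94265/36)² = 8885890225/1296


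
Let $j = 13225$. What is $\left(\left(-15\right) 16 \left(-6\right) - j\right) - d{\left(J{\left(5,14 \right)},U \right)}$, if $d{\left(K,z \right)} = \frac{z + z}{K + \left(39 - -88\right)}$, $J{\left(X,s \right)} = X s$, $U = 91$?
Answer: $- \frac{2321827}{197} \approx -11786.0$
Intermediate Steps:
$d{\left(K,z \right)} = \frac{2 z}{127 + K}$ ($d{\left(K,z \right)} = \frac{2 z}{K + \left(39 + 88\right)} = \frac{2 z}{K + 127} = \frac{2 z}{127 + K}$)
$\left(\left(-15\right) 16 \left(-6\right) - j\right) - d{\left(J{\left(5,14 \right)},U \right)} = \left(\left(-15\right) 16 \left(-6\right) - 13225\right) - 2 \cdot 91 \frac{1}{127 + 5 \cdot 14} = \left(\left(-240\right) \left(-6\right) - 13225\right) - 2 \cdot 91 \frac{1}{127 + 70} = \left(1440 - 13225\right) - 2 \cdot 91 \cdot \frac{1}{197} = -11785 - 2 \cdot 91 \cdot \frac{1}{197} = -11785 - \frac{182}{197} = - \frac{2321827}{197}$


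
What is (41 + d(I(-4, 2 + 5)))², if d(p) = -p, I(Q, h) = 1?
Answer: 1600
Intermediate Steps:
(41 + d(I(-4, 2 + 5)))² = (41 - 1*1)² = (41 - 1)² = 40² = 1600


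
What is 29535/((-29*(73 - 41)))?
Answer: -29535/928 ≈ -31.827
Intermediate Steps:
29535/((-29*(73 - 41))) = 29535/((-29*32)) = 29535/(-928) = 29535*(-1/928) = -29535/928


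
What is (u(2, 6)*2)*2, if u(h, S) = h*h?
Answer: 16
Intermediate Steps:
u(h, S) = h**2
(u(2, 6)*2)*2 = (2**2*2)*2 = (4*2)*2 = 8*2 = 16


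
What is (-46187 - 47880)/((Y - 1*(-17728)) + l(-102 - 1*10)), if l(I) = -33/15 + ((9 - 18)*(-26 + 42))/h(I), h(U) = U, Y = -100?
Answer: -3292345/616948 ≈ -5.3365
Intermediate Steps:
l(I) = -11/5 - 144/I (l(I) = -33/15 + ((9 - 18)*(-26 + 42))/I = -33*1/15 + (-9*16)/I = -11/5 - 144/I)
(-46187 - 47880)/((Y - 1*(-17728)) + l(-102 - 1*10)) = (-46187 - 47880)/((-100 - 1*(-17728)) + (-11/5 - 144/(-102 - 1*10))) = -94067/((-100 + 17728) + (-11/5 - 144/(-102 - 10))) = -94067/(17628 + (-11/5 - 144/(-112))) = -94067/(17628 + (-11/5 - 144*(-1/112))) = -94067/(17628 + (-11/5 + 9/7)) = -94067/(17628 - 32/35) = -94067/616948/35 = -94067*35/616948 = -3292345/616948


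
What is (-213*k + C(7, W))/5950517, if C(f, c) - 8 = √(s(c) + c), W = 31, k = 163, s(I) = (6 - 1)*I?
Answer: -34711/5950517 + √186/5950517 ≈ -0.0058310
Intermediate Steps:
s(I) = 5*I
C(f, c) = 8 + √6*√c (C(f, c) = 8 + √(5*c + c) = 8 + √(6*c) = 8 + √6*√c)
(-213*k + C(7, W))/5950517 = (-213*163 + (8 + √6*√31))/5950517 = (-34719 + (8 + √186))*(1/5950517) = (-34711 + √186)*(1/5950517) = -34711/5950517 + √186/5950517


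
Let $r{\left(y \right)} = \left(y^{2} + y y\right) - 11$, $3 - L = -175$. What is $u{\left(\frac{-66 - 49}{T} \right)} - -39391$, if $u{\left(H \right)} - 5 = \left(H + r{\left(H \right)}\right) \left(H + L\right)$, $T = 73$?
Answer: $\frac{14803289976}{389017} \approx 38053.0$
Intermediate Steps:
$L = 178$ ($L = 3 - -175 = 3 + 175 = 178$)
$r{\left(y \right)} = -11 + 2 y^{2}$ ($r{\left(y \right)} = \left(y^{2} + y^{2}\right) - 11 = 2 y^{2} - 11 = -11 + 2 y^{2}$)
$u{\left(H \right)} = 5 + \left(178 + H\right) \left(-11 + H + 2 H^{2}\right)$ ($u{\left(H \right)} = 5 + \left(H + \left(-11 + 2 H^{2}\right)\right) \left(H + 178\right) = 5 + \left(-11 + H + 2 H^{2}\right) \left(178 + H\right) = 5 + \left(178 + H\right) \left(-11 + H + 2 H^{2}\right)$)
$u{\left(\frac{-66 - 49}{T} \right)} - -39391 = \left(-1953 + 2 \left(\frac{-66 - 49}{73}\right)^{3} + 167 \frac{-66 - 49}{73} + 357 \left(\frac{-66 - 49}{73}\right)^{2}\right) - -39391 = \left(-1953 + 2 \left(\left(-66 - 49\right) \frac{1}{73}\right)^{3} + 167 \left(-66 - 49\right) \frac{1}{73} + 357 \left(\left(-66 - 49\right) \frac{1}{73}\right)^{2}\right) + 39391 = \left(-1953 + 2 \left(\left(-115\right) \frac{1}{73}\right)^{3} + 167 \left(\left(-115\right) \frac{1}{73}\right) + 357 \left(\left(-115\right) \frac{1}{73}\right)^{2}\right) + 39391 = \left(-1953 + 2 \left(- \frac{115}{73}\right)^{3} + 167 \left(- \frac{115}{73}\right) + 357 \left(- \frac{115}{73}\right)^{2}\right) + 39391 = \left(-1953 + 2 \left(- \frac{1520875}{389017}\right) - \frac{19205}{73} + 357 \cdot \frac{13225}{5329}\right) + 39391 = \left(-1953 - \frac{3041750}{389017} - \frac{19205}{73} + \frac{4721325}{5329}\right) + 39391 = - \frac{520478671}{389017} + 39391 = \frac{14803289976}{389017}$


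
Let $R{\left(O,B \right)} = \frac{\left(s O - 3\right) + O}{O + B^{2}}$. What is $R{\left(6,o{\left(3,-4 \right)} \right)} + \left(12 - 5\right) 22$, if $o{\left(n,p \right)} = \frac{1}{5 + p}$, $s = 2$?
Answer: $\frac{1093}{7} \approx 156.14$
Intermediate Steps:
$R{\left(O,B \right)} = \frac{-3 + 3 O}{O + B^{2}}$ ($R{\left(O,B \right)} = \frac{\left(2 O - 3\right) + O}{O + B^{2}} = \frac{\left(-3 + 2 O\right) + O}{O + B^{2}} = \frac{-3 + 3 O}{O + B^{2}}$)
$R{\left(6,o{\left(3,-4 \right)} \right)} + \left(12 - 5\right) 22 = \frac{3 \left(-1 + 6\right)}{6 + \left(\frac{1}{5 - 4}\right)^{2}} + \left(12 - 5\right) 22 = 3 \frac{1}{6 + \left(1^{-1}\right)^{2}} \cdot 5 + 7 \cdot 22 = 3 \frac{1}{6 + 1^{2}} \cdot 5 + 154 = 3 \frac{1}{6 + 1} \cdot 5 + 154 = 3 \cdot \frac{1}{7} \cdot 5 + 154 = \frac{15}{7} + 154 = \frac{1093}{7}$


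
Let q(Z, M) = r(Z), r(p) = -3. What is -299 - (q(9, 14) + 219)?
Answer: -515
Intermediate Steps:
q(Z, M) = -3
-299 - (q(9, 14) + 219) = -299 - (-3 + 219) = -299 - 1*216 = -299 - 216 = -515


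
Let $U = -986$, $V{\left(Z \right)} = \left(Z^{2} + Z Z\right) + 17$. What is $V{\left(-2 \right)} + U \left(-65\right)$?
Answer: $64115$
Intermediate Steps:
$V{\left(Z \right)} = 17 + 2 Z^{2}$ ($V{\left(Z \right)} = \left(Z^{2} + Z^{2}\right) + 17 = 2 Z^{2} + 17 = 17 + 2 Z^{2}$)
$V{\left(-2 \right)} + U \left(-65\right) = \left(17 + 2 \left(-2\right)^{2}\right) - -64090 = \left(17 + 2 \cdot 4\right) + 64090 = \left(17 + 8\right) + 64090 = 25 + 64090 = 64115$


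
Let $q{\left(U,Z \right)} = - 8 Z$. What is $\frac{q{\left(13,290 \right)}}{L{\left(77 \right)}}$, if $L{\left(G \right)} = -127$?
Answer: $\frac{2320}{127} \approx 18.268$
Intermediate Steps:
$\frac{q{\left(13,290 \right)}}{L{\left(77 \right)}} = \frac{\left(-8\right) 290}{-127} = \left(-2320\right) \left(- \frac{1}{127}\right) = \frac{2320}{127}$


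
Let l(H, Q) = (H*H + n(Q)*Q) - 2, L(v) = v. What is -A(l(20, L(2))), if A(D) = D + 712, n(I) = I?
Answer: -1114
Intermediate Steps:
l(H, Q) = -2 + H² + Q² (l(H, Q) = (H*H + Q*Q) - 2 = (H² + Q²) - 2 = -2 + H² + Q²)
A(D) = 712 + D
-A(l(20, L(2))) = -(712 + (-2 + 20² + 2²)) = -(712 + (-2 + 400 + 4)) = -(712 + 402) = -1*1114 = -1114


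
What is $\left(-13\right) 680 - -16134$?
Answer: $7294$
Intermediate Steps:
$\left(-13\right) 680 - -16134 = -8840 + 16134 = 7294$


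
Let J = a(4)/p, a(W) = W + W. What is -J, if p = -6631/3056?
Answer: 24448/6631 ≈ 3.6869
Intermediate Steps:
a(W) = 2*W
p = -6631/3056 (p = -6631*1/3056 = -6631/3056 ≈ -2.1698)
J = -24448/6631 (J = (2*4)/(-6631/3056) = 8*(-3056/6631) = -24448/6631 ≈ -3.6869)
-J = -1*(-24448/6631) = 24448/6631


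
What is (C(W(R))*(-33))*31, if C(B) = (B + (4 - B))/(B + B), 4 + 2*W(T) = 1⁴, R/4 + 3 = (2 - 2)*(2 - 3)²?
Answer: 1364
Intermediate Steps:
R = -12 (R = -12 + 4*((2 - 2)*(2 - 3)²) = -12 + 4*(0*(-1)²) = -12 + 4*(0*1) = -12 + 4*0 = -12 + 0 = -12)
W(T) = -3/2 (W(T) = -2 + (½)*1⁴ = -2 + (½)*1 = -2 + ½ = -3/2)
C(B) = 2/B (C(B) = 4/((2*B)) = 4*(1/(2*B)) = 2/B)
(C(W(R))*(-33))*31 = ((2/(-3/2))*(-33))*31 = ((2*(-⅔))*(-33))*31 = -4/3*(-33)*31 = 44*31 = 1364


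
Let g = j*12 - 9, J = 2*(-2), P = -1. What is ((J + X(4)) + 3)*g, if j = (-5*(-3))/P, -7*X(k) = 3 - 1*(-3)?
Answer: 351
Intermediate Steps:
J = -4
X(k) = -6/7 (X(k) = -(3 - 1*(-3))/7 = -(3 + 3)/7 = -⅐*6 = -6/7)
j = -15 (j = -5*(-3)/(-1) = 15*(-1) = -15)
g = -189 (g = -15*12 - 9 = -180 - 9 = -189)
((J + X(4)) + 3)*g = ((-4 - 6/7) + 3)*(-189) = (-34/7 + 3)*(-189) = -13/7*(-189) = 351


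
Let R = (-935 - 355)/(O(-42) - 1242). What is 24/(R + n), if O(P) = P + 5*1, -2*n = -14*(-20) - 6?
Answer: -30696/173933 ≈ -0.17648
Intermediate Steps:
n = -137 (n = -(-14*(-20) - 6)/2 = -(280 - 6)/2 = -½*274 = -137)
O(P) = 5 + P (O(P) = P + 5 = 5 + P)
R = 1290/1279 (R = (-935 - 355)/((5 - 42) - 1242) = -1290/(-37 - 1242) = -1290/(-1279) = -1290*(-1/1279) = 1290/1279 ≈ 1.0086)
24/(R + n) = 24/(1290/1279 - 137) = 24/(-173933/1279) = -1279/173933*24 = -30696/173933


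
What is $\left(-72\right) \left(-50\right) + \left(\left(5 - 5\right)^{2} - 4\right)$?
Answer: $3596$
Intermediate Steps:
$\left(-72\right) \left(-50\right) + \left(\left(5 - 5\right)^{2} - 4\right) = 3600 - \left(4 - 0^{2}\right) = 3600 + \left(0 - 4\right) = 3600 - 4 = 3596$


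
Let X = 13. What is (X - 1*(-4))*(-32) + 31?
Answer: -513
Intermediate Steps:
(X - 1*(-4))*(-32) + 31 = (13 - 1*(-4))*(-32) + 31 = (13 + 4)*(-32) + 31 = 17*(-32) + 31 = -544 + 31 = -513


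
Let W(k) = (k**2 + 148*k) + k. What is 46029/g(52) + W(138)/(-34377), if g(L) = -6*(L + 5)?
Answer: -25331495/186618 ≈ -135.74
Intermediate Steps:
W(k) = k**2 + 149*k
g(L) = -30 - 6*L (g(L) = -6*(5 + L) = -30 - 6*L)
46029/g(52) + W(138)/(-34377) = 46029/(-30 - 6*52) + (138*(149 + 138))/(-34377) = 46029/(-30 - 312) + (138*287)*(-1/34377) = 46029/(-342) + 39606*(-1/34377) = 46029*(-1/342) - 1886/1637 = -15343/114 - 1886/1637 = -25331495/186618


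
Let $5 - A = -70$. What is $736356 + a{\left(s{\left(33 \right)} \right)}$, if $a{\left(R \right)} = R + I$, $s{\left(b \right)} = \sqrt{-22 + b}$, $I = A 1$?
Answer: $736431 + \sqrt{11} \approx 7.3643 \cdot 10^{5}$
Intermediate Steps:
$A = 75$ ($A = 5 - -70 = 5 + 70 = 75$)
$I = 75$ ($I = 75 \cdot 1 = 75$)
$a{\left(R \right)} = 75 + R$ ($a{\left(R \right)} = R + 75 = 75 + R$)
$736356 + a{\left(s{\left(33 \right)} \right)} = 736356 + \left(75 + \sqrt{-22 + 33}\right) = 736356 + \left(75 + \sqrt{11}\right) = 736431 + \sqrt{11}$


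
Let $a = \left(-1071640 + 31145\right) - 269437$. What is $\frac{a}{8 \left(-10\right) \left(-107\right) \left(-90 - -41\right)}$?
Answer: $\frac{327483}{104860} \approx 3.1231$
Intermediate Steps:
$a = -1309932$ ($a = -1040495 - 269437 = -1309932$)
$\frac{a}{8 \left(-10\right) \left(-107\right) \left(-90 - -41\right)} = - \frac{1309932}{8 \left(-10\right) \left(-107\right) \left(-90 - -41\right)} = - \frac{1309932}{\left(-80\right) \left(-107\right) \left(-90 + 41\right)} = - \frac{1309932}{8560 \left(-49\right)} = - \frac{1309932}{-419440} = \left(-1309932\right) \left(- \frac{1}{419440}\right) = \frac{327483}{104860}$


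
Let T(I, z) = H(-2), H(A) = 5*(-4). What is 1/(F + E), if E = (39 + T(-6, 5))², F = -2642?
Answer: -1/2281 ≈ -0.00043840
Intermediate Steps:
H(A) = -20
T(I, z) = -20
E = 361 (E = (39 - 20)² = 19² = 361)
1/(F + E) = 1/(-2642 + 361) = 1/(-2281) = -1/2281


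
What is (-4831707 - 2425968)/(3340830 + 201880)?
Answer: -1451535/708542 ≈ -2.0486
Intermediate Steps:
(-4831707 - 2425968)/(3340830 + 201880) = -7257675/3542710 = -7257675*1/3542710 = -1451535/708542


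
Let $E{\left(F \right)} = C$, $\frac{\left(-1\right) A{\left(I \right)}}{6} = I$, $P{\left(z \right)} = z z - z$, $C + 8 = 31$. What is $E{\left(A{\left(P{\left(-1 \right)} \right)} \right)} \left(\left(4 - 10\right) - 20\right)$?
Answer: $-598$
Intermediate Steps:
$C = 23$ ($C = -8 + 31 = 23$)
$P{\left(z \right)} = z^{2} - z$
$A{\left(I \right)} = - 6 I$
$E{\left(F \right)} = 23$
$E{\left(A{\left(P{\left(-1 \right)} \right)} \right)} \left(\left(4 - 10\right) - 20\right) = 23 \left(\left(4 - 10\right) - 20\right) = 23 \left(-6 - 20\right) = 23 \left(-26\right) = -598$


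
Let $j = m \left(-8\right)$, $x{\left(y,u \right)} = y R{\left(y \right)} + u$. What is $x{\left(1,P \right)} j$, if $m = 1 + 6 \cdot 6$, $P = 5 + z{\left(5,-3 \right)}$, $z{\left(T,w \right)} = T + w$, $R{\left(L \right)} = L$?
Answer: $-2368$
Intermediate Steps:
$P = 7$ ($P = 5 + \left(5 - 3\right) = 5 + 2 = 7$)
$m = 37$ ($m = 1 + 36 = 37$)
$x{\left(y,u \right)} = u + y^{2}$ ($x{\left(y,u \right)} = y y + u = y^{2} + u = u + y^{2}$)
$j = -296$ ($j = 37 \left(-8\right) = -296$)
$x{\left(1,P \right)} j = \left(7 + 1^{2}\right) \left(-296\right) = \left(7 + 1\right) \left(-296\right) = 8 \left(-296\right) = -2368$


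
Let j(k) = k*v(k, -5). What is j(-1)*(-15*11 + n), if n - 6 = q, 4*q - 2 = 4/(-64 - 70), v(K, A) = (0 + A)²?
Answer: 265500/67 ≈ 3962.7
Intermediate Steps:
v(K, A) = A²
q = 33/67 (q = ½ + (4/(-64 - 70))/4 = ½ + (4/(-134))/4 = ½ + (-1/134*4)/4 = ½ + (¼)*(-2/67) = ½ - 1/134 = 33/67 ≈ 0.49254)
j(k) = 25*k (j(k) = k*(-5)² = k*25 = 25*k)
n = 435/67 (n = 6 + 33/67 = 435/67 ≈ 6.4925)
j(-1)*(-15*11 + n) = (25*(-1))*(-15*11 + 435/67) = -25*(-165 + 435/67) = -25*(-10620/67) = 265500/67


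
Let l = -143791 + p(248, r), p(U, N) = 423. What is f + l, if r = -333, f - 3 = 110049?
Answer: -33316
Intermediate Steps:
f = 110052 (f = 3 + 110049 = 110052)
l = -143368 (l = -143791 + 423 = -143368)
f + l = 110052 - 143368 = -33316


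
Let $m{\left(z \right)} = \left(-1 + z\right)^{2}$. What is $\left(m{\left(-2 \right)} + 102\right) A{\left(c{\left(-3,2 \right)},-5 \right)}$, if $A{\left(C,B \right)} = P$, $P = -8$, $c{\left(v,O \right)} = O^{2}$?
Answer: $-888$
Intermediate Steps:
$A{\left(C,B \right)} = -8$
$\left(m{\left(-2 \right)} + 102\right) A{\left(c{\left(-3,2 \right)},-5 \right)} = \left(\left(-1 - 2\right)^{2} + 102\right) \left(-8\right) = \left(\left(-3\right)^{2} + 102\right) \left(-8\right) = \left(9 + 102\right) \left(-8\right) = 111 \left(-8\right) = -888$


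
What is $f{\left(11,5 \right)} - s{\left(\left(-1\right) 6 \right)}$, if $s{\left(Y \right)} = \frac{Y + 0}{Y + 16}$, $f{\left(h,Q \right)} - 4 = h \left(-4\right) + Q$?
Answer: $- \frac{172}{5} \approx -34.4$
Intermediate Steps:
$f{\left(h,Q \right)} = 4 + Q - 4 h$ ($f{\left(h,Q \right)} = 4 + \left(h \left(-4\right) + Q\right) = 4 + \left(- 4 h + Q\right) = 4 + \left(Q - 4 h\right) = 4 + Q - 4 h$)
$s{\left(Y \right)} = \frac{Y}{16 + Y}$
$f{\left(11,5 \right)} - s{\left(\left(-1\right) 6 \right)} = \left(4 + 5 - 44\right) - \frac{\left(-1\right) 6}{16 - 6} = \left(4 + 5 - 44\right) - - \frac{6}{16 - 6} = -35 - - \frac{6}{10} = -35 - \left(-6\right) \frac{1}{10} = -35 - - \frac{3}{5} = -35 + \frac{3}{5} = - \frac{172}{5}$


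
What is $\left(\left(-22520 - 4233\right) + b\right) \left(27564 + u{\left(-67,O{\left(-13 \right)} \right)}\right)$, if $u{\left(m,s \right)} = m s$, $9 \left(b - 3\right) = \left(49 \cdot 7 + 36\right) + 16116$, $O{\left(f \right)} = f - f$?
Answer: $- \frac{2060454940}{3} \approx -6.8682 \cdot 10^{8}$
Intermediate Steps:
$O{\left(f \right)} = 0$
$b = \frac{16522}{9}$ ($b = 3 + \frac{\left(49 \cdot 7 + 36\right) + 16116}{9} = 3 + \frac{\left(343 + 36\right) + 16116}{9} = 3 + \frac{379 + 16116}{9} = 3 + \frac{1}{9} \cdot 16495 = 3 + \frac{16495}{9} = \frac{16522}{9} \approx 1835.8$)
$\left(\left(-22520 - 4233\right) + b\right) \left(27564 + u{\left(-67,O{\left(-13 \right)} \right)}\right) = \left(\left(-22520 - 4233\right) + \frac{16522}{9}\right) \left(27564 - 0\right) = \left(-26753 + \frac{16522}{9}\right) \left(27564 + 0\right) = \left(- \frac{224255}{9}\right) 27564 = - \frac{2060454940}{3}$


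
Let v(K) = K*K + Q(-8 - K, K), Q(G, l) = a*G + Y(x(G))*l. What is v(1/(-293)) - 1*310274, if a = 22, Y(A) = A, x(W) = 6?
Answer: -26651817361/85849 ≈ -3.1045e+5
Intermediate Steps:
Q(G, l) = 6*l + 22*G (Q(G, l) = 22*G + 6*l = 6*l + 22*G)
v(K) = -176 + K² - 16*K (v(K) = K*K + (6*K + 22*(-8 - K)) = K² + (6*K + (-176 - 22*K)) = K² + (-176 - 16*K) = -176 + K² - 16*K)
v(1/(-293)) - 1*310274 = (-176 + (1/(-293))² - 16/(-293)) - 1*310274 = (-176 + (-1/293)² - 16*(-1/293)) - 310274 = (-176 + 1/85849 + 16/293) - 310274 = -15104735/85849 - 310274 = -26651817361/85849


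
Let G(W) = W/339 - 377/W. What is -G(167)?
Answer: 99914/56613 ≈ 1.7649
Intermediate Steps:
G(W) = -377/W + W/339 (G(W) = W*(1/339) - 377/W = W/339 - 377/W = -377/W + W/339)
-G(167) = -(-377/167 + (1/339)*167) = -(-377*1/167 + 167/339) = -(-377/167 + 167/339) = -1*(-99914/56613) = 99914/56613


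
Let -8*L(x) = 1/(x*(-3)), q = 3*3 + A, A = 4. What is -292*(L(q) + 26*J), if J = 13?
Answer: -7698361/78 ≈ -98697.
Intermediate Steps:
q = 13 (q = 3*3 + 4 = 9 + 4 = 13)
L(x) = 1/(24*x) (L(x) = -(-1/(3*x))/8 = -(-1)/(24*x) = 1/(24*x))
-292*(L(q) + 26*J) = -292*((1/24)/13 + 26*13) = -292*((1/24)*(1/13) + 338) = -292*(1/312 + 338) = -292*105457/312 = -7698361/78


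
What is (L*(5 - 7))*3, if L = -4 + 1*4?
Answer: 0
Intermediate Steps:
L = 0 (L = -4 + 4 = 0)
(L*(5 - 7))*3 = (0*(5 - 7))*3 = (0*(-2))*3 = 0*3 = 0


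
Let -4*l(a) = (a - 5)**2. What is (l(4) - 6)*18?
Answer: -225/2 ≈ -112.50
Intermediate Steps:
l(a) = -(-5 + a)**2/4 (l(a) = -(a - 5)**2/4 = -(-5 + a)**2/4)
(l(4) - 6)*18 = (-(-5 + 4)**2/4 - 6)*18 = (-1/4*(-1)**2 - 6)*18 = (-1/4*1 - 6)*18 = (-1/4 - 6)*18 = -25/4*18 = -225/2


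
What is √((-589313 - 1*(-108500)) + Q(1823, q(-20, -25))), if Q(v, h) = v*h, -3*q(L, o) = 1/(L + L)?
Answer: I*√1730872110/60 ≈ 693.4*I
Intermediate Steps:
q(L, o) = -1/(6*L) (q(L, o) = -1/(3*(L + L)) = -1/(2*L)/3 = -1/(6*L))
Q(v, h) = h*v
√((-589313 - 1*(-108500)) + Q(1823, q(-20, -25))) = √((-589313 - 1*(-108500)) - ⅙/(-20)*1823) = √((-589313 + 108500) - ⅙*(-1/20)*1823) = √(-480813 + (1/120)*1823) = √(-480813 + 1823/120) = √(-57695737/120) = I*√1730872110/60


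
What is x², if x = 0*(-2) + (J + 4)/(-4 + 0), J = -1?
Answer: 9/16 ≈ 0.56250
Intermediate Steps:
x = -¾ (x = 0*(-2) + (-1 + 4)/(-4 + 0) = 0 + 3/(-4) = 0 + 3*(-¼) = 0 - ¾ = -¾ ≈ -0.75000)
x² = (-¾)² = 9/16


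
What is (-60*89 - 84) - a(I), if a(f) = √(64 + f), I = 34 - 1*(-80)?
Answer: -5424 - √178 ≈ -5437.3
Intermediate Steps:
I = 114 (I = 34 + 80 = 114)
(-60*89 - 84) - a(I) = (-60*89 - 84) - √(64 + 114) = (-5340 - 84) - √178 = -5424 - √178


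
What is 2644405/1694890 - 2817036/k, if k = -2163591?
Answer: 233243933431/81489972222 ≈ 2.8622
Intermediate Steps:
2644405/1694890 - 2817036/k = 2644405/1694890 - 2817036/(-2163591) = 2644405*(1/1694890) - 2817036*(-1/2163591) = 528881/338978 + 313004/240399 = 233243933431/81489972222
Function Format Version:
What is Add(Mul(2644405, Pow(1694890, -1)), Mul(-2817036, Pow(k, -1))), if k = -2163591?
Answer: Rational(233243933431, 81489972222) ≈ 2.8622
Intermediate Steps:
Add(Mul(2644405, Pow(1694890, -1)), Mul(-2817036, Pow(k, -1))) = Add(Mul(2644405, Pow(1694890, -1)), Mul(-2817036, Pow(-2163591, -1))) = Add(Mul(2644405, Rational(1, 1694890)), Mul(-2817036, Rational(-1, 2163591))) = Add(Rational(528881, 338978), Rational(313004, 240399)) = Rational(233243933431, 81489972222)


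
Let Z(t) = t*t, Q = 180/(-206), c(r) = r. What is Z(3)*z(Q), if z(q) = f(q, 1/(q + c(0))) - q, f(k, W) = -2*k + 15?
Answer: 16335/103 ≈ 158.59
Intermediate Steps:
f(k, W) = 15 - 2*k
Q = -90/103 (Q = 180*(-1/206) = -90/103 ≈ -0.87379)
Z(t) = t**2
z(q) = 15 - 3*q (z(q) = (15 - 2*q) - q = 15 - 3*q)
Z(3)*z(Q) = 3**2*(15 - 3*(-90/103)) = 9*(15 + 270/103) = 9*(1815/103) = 16335/103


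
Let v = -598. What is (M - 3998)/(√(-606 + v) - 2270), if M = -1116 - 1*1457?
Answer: 7458085/2577052 + 6571*I*√301/2577052 ≈ 2.894 + 0.044238*I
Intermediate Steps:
M = -2573 (M = -1116 - 1457 = -2573)
(M - 3998)/(√(-606 + v) - 2270) = (-2573 - 3998)/(√(-606 - 598) - 2270) = -6571/(√(-1204) - 2270) = -6571/(2*I*√301 - 2270) = -6571/(-2270 + 2*I*√301)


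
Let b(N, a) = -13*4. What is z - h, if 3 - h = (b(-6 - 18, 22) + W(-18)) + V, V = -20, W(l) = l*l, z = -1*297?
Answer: -48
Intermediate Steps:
b(N, a) = -52
z = -297
W(l) = l**2
h = -249 (h = 3 - ((-52 + (-18)**2) - 20) = 3 - ((-52 + 324) - 20) = 3 - (272 - 20) = 3 - 1*252 = 3 - 252 = -249)
z - h = -297 - 1*(-249) = -297 + 249 = -48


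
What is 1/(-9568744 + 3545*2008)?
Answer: -1/2450384 ≈ -4.0810e-7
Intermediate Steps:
1/(-9568744 + 3545*2008) = 1/(-9568744 + 7118360) = 1/(-2450384) = -1/2450384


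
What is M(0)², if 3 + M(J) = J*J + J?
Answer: 9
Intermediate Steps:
M(J) = -3 + J + J² (M(J) = -3 + (J*J + J) = -3 + (J² + J) = -3 + (J + J²) = -3 + J + J²)
M(0)² = (-3 + 0 + 0²)² = (-3 + 0 + 0)² = (-3)² = 9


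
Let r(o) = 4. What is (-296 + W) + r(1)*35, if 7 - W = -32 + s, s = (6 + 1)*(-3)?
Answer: -96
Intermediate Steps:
s = -21 (s = 7*(-3) = -21)
W = 60 (W = 7 - (-32 - 21) = 7 - 1*(-53) = 7 + 53 = 60)
(-296 + W) + r(1)*35 = (-296 + 60) + 4*35 = -236 + 140 = -96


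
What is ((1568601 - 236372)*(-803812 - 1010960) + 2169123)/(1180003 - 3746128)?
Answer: 161179314511/171075 ≈ 9.4216e+5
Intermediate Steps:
((1568601 - 236372)*(-803812 - 1010960) + 2169123)/(1180003 - 3746128) = (1332229*(-1814772) + 2169123)/(-2566125) = (-2417691886788 + 2169123)*(-1/2566125) = -2417689717665*(-1/2566125) = 161179314511/171075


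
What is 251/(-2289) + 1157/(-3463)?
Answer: -3517586/7926807 ≈ -0.44376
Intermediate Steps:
251/(-2289) + 1157/(-3463) = 251*(-1/2289) + 1157*(-1/3463) = -251/2289 - 1157/3463 = -3517586/7926807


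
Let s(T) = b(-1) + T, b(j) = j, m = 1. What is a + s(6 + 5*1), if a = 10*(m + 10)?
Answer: 120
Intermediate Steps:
a = 110 (a = 10*(1 + 10) = 10*11 = 110)
s(T) = -1 + T
a + s(6 + 5*1) = 110 + (-1 + (6 + 5*1)) = 110 + (-1 + (6 + 5)) = 110 + (-1 + 11) = 110 + 10 = 120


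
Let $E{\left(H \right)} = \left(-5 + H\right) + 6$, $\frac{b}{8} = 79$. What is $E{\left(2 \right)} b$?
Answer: $1896$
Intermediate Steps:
$b = 632$ ($b = 8 \cdot 79 = 632$)
$E{\left(H \right)} = 1 + H$
$E{\left(2 \right)} b = \left(1 + 2\right) 632 = 3 \cdot 632 = 1896$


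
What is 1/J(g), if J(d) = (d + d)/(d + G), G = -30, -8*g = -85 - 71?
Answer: -7/26 ≈ -0.26923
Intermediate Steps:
g = 39/2 (g = -(-85 - 71)/8 = -1/8*(-156) = 39/2 ≈ 19.500)
J(d) = 2*d/(-30 + d) (J(d) = (d + d)/(d - 30) = (2*d)/(-30 + d) = 2*d/(-30 + d))
1/J(g) = 1/(2*(39/2)/(-30 + 39/2)) = 1/(2*(39/2)/(-21/2)) = 1/(2*(39/2)*(-2/21)) = 1/(-26/7) = -7/26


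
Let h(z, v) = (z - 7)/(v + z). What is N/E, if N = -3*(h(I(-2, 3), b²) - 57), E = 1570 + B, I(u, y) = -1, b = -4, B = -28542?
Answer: -863/134860 ≈ -0.0063992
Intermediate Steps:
h(z, v) = (-7 + z)/(v + z)
E = -26972 (E = 1570 - 28542 = -26972)
N = 863/5 (N = -3*((-7 - 1)/((-4)² - 1) - 57) = -3*(-8/(16 - 1) - 57) = -3*(-8/15 - 57) = -3*(-863/15) = 863/5 ≈ 172.60)
N/E = (863/5)/(-26972) = (863/5)*(-1/26972) = -863/134860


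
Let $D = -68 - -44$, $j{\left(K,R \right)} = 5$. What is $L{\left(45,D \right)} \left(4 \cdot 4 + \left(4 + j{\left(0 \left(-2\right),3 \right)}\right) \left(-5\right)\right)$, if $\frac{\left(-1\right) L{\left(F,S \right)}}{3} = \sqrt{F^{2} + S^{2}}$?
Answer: $4437$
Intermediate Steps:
$D = -24$ ($D = -68 + 44 = -24$)
$L{\left(F,S \right)} = - 3 \sqrt{F^{2} + S^{2}}$
$L{\left(45,D \right)} \left(4 \cdot 4 + \left(4 + j{\left(0 \left(-2\right),3 \right)}\right) \left(-5\right)\right) = - 3 \sqrt{45^{2} + \left(-24\right)^{2}} \left(4 \cdot 4 + \left(4 + 5\right) \left(-5\right)\right) = - 3 \sqrt{2025 + 576} \left(16 + 9 \left(-5\right)\right) = - 3 \sqrt{2601} \left(16 - 45\right) = \left(-3\right) 51 \left(-29\right) = \left(-153\right) \left(-29\right) = 4437$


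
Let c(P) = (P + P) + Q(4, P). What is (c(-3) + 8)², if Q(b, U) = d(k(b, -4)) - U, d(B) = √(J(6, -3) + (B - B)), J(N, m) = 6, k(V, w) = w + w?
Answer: (5 + √6)² ≈ 55.495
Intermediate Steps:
k(V, w) = 2*w
d(B) = √6 (d(B) = √(6 + (B - B)) = √(6 + 0) = √6)
Q(b, U) = √6 - U
c(P) = P + √6 (c(P) = (P + P) + (√6 - P) = 2*P + (√6 - P) = P + √6)
(c(-3) + 8)² = ((-3 + √6) + 8)² = (5 + √6)²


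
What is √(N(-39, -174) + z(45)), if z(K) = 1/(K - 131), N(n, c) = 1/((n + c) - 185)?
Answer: 11*I*√8557/8557 ≈ 0.11891*I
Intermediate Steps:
N(n, c) = 1/(-185 + c + n) (N(n, c) = 1/((c + n) - 185) = 1/(-185 + c + n))
z(K) = 1/(-131 + K)
√(N(-39, -174) + z(45)) = √(1/(-185 - 174 - 39) + 1/(-131 + 45)) = √(1/(-398) + 1/(-86)) = √(-1/398 - 1/86) = √(-121/8557) = 11*I*√8557/8557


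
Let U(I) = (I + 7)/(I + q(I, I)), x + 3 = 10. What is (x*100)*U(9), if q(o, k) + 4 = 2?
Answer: 1600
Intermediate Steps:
x = 7 (x = -3 + 10 = 7)
q(o, k) = -2 (q(o, k) = -4 + 2 = -2)
U(I) = (7 + I)/(-2 + I) (U(I) = (I + 7)/(I - 2) = (7 + I)/(-2 + I))
(x*100)*U(9) = (7*100)*((7 + 9)/(-2 + 9)) = 700*(16/7) = 1600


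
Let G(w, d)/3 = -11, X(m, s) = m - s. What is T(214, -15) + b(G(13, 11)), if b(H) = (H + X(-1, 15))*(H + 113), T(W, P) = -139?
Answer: -4059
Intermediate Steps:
G(w, d) = -33 (G(w, d) = 3*(-11) = -33)
b(H) = (-16 + H)*(113 + H) (b(H) = (H + (-1 - 1*15))*(H + 113) = (H + (-1 - 15))*(113 + H) = (H - 16)*(113 + H) = (-16 + H)*(113 + H))
T(214, -15) + b(G(13, 11)) = -139 + (-1808 + (-33)² + 97*(-33)) = -139 + (-1808 + 1089 - 3201) = -139 - 3920 = -4059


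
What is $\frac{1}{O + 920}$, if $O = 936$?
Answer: $\frac{1}{1856} \approx 0.00053879$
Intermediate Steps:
$\frac{1}{O + 920} = \frac{1}{936 + 920} = \frac{1}{1856}$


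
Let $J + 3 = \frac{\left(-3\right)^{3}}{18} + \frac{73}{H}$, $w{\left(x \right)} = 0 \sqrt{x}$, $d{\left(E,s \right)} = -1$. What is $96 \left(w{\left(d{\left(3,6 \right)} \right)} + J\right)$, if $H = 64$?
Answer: $- \frac{645}{2} \approx -322.5$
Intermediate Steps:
$w{\left(x \right)} = 0$
$J = - \frac{215}{64}$ ($J = -3 + \left(\frac{\left(-3\right)^{3}}{18} + \frac{73}{64}\right) = -3 + \left(\left(-27\right) \frac{1}{18} + 73 \cdot \frac{1}{64}\right) = -3 + \left(- \frac{3}{2} + \frac{73}{64}\right) = -3 - \frac{23}{64} = - \frac{215}{64} \approx -3.3594$)
$96 \left(w{\left(d{\left(3,6 \right)} \right)} + J\right) = 96 \left(0 - \frac{215}{64}\right) = 96 \left(- \frac{215}{64}\right) = - \frac{645}{2}$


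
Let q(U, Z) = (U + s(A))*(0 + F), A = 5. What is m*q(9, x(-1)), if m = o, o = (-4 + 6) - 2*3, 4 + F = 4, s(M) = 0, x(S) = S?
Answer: 0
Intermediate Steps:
F = 0 (F = -4 + 4 = 0)
o = -4 (o = 2 - 6 = -4)
m = -4
q(U, Z) = 0 (q(U, Z) = (U + 0)*(0 + 0) = U*0 = 0)
m*q(9, x(-1)) = -4*0 = 0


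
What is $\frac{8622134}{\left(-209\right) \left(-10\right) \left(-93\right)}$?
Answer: $- \frac{4311067}{97185} \approx -44.359$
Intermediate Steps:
$\frac{8622134}{\left(-209\right) \left(-10\right) \left(-93\right)} = \frac{8622134}{2090 \left(-93\right)} = \frac{8622134}{-194370} = 8622134 \left(- \frac{1}{194370}\right) = - \frac{4311067}{97185}$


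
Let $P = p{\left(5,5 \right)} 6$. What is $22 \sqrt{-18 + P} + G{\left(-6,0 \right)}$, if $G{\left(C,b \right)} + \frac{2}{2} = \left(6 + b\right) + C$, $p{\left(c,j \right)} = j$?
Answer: $-1 + 44 \sqrt{3} \approx 75.21$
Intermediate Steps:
$P = 30$ ($P = 5 \cdot 6 = 30$)
$G{\left(C,b \right)} = 5 + C + b$ ($G{\left(C,b \right)} = -1 + \left(\left(6 + b\right) + C\right) = -1 + \left(6 + C + b\right) = 5 + C + b$)
$22 \sqrt{-18 + P} + G{\left(-6,0 \right)} = 22 \sqrt{-18 + 30} + \left(5 - 6 + 0\right) = 22 \sqrt{12} - 1 = 22 \cdot 2 \sqrt{3} - 1 = 44 \sqrt{3} - 1 = -1 + 44 \sqrt{3}$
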